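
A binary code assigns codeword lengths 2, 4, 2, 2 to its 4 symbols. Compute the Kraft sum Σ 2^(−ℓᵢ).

0.8125

With common denominator 2^4 = 16: Σ 2^(−ℓᵢ) = 4/16 + 1/16 + 4/16 + 4/16 = 13/16 = 0.8125.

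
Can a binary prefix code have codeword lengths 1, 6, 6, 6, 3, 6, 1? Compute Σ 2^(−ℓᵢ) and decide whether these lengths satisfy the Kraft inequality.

With common denominator 2^6 = 64: Σ 2^(−ℓᵢ) = 32/64 + 1/64 + 1/64 + 1/64 + 8/64 + 1/64 + 32/64 = 76/64 = 1.1875.
Kraft's inequality requires Σ ≤ 1; here Σ = 1.1875 > 1, so no such prefix code exists.

1.1875; no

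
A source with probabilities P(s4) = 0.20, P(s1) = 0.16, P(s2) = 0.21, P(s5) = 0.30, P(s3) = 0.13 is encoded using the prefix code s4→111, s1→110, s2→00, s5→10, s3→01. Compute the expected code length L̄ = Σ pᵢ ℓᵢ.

L̄ = Σ pᵢ·ℓᵢ = 0.20·3 + 0.16·3 + 0.21·2 + 0.30·2 + 0.13·2 = 2.36 bits/symbol.

2.36 bits/symbol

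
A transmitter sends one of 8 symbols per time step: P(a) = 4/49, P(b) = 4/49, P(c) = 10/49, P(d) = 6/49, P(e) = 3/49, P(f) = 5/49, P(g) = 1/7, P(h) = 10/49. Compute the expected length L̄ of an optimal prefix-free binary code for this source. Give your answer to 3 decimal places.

2.918 bits/symbol

Repeatedly combine the two least-probable nodes; the expected code length is the sum of the merged weights.
merge 3/49 + 4/49 → 1/7
merge 4/49 + 5/49 → 9/49
merge 6/49 + 1/7 → 13/49
merge 1/7 + 9/49 → 16/49
merge 10/49 + 10/49 → 20/49
merge 13/49 + 16/49 → 29/49
merge 20/49 + 29/49 → 1
L = 1/7 + 9/49 + 13/49 + 16/49 + 20/49 + 29/49 + 1 = 143/49 ≈ 2.918 bits/symbol.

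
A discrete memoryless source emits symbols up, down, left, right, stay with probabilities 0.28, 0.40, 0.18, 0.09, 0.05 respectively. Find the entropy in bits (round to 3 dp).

2.017 bits

H = −Σ pᵢ log₂ pᵢ.
−0.28·log₂(0.28) = 0.5142
−0.40·log₂(0.40) = 0.5288
−0.18·log₂(0.18) = 0.4453
−0.09·log₂(0.09) = 0.3127
−0.05·log₂(0.05) = 0.2161
Sum ≈ 2.0170 → 2.017 bits.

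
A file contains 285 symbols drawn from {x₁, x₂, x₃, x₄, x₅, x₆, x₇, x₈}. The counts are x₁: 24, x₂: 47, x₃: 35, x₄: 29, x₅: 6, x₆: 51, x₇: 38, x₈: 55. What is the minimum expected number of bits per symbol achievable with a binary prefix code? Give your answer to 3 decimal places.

Probabilities are the counts divided by 285.
Repeatedly combine the two least-probable nodes; the expected code length is the sum of the merged weights.
merge 2/95 + 8/95 → 2/19
merge 29/285 + 2/19 → 59/285
merge 7/57 + 2/15 → 73/285
merge 47/285 + 17/95 → 98/285
merge 11/57 + 59/285 → 2/5
merge 73/285 + 98/285 → 3/5
merge 2/5 + 3/5 → 1
L = 2/19 + 59/285 + 73/285 + 98/285 + 2/5 + 3/5 + 1 = 166/57 ≈ 2.912 bits/symbol.

2.912 bits/symbol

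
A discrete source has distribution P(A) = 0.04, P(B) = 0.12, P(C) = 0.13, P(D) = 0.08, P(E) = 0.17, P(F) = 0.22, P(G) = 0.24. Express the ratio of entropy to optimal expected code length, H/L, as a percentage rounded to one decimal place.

Entropy H = −Σ p log₂ p ≈ 2.6363 bits.
Huffman merges: 1/25+2/25→3/25; 3/25+3/25→6/25; 13/100+17/100→3/10; 11/50+6/25→23/50; 6/25+3/10→27/50; 23/50+27/50→1. L = 133/50 ≈ 2.6600.
Efficiency = H/L = 2.6363/2.6600 = 99.1%.

99.1%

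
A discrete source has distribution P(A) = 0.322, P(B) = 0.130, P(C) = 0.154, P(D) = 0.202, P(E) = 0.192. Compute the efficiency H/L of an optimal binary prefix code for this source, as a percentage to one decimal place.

98.4%

Entropy H = −Σ p log₂ p ≈ 2.2480 bits.
Huffman merges: 13/100+77/500→71/250; 24/125+101/500→197/500; 71/250+161/500→303/500; 197/500+303/500→1. L = 571/250 ≈ 2.2840.
Efficiency = H/L = 2.2480/2.2840 = 98.4%.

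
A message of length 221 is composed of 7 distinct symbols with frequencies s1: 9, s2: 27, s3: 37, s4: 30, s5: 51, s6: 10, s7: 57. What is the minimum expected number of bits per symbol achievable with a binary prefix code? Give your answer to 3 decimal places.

Probabilities are the counts divided by 221.
Repeatedly combine the two least-probable nodes; the expected code length is the sum of the merged weights.
merge 9/221 + 10/221 → 19/221
merge 19/221 + 27/221 → 46/221
merge 30/221 + 37/221 → 67/221
merge 46/221 + 3/13 → 97/221
merge 57/221 + 67/221 → 124/221
merge 97/221 + 124/221 → 1
L = 19/221 + 46/221 + 67/221 + 97/221 + 124/221 + 1 = 574/221 ≈ 2.597 bits/symbol.

2.597 bits/symbol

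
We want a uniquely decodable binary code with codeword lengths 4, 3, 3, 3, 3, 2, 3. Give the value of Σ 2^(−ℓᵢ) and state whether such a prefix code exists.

0.9375; yes

With common denominator 2^4 = 16: Σ 2^(−ℓᵢ) = 1/16 + 2/16 + 2/16 + 2/16 + 2/16 + 4/16 + 2/16 = 15/16 = 0.9375.
Kraft's inequality requires Σ ≤ 1; here Σ = 0.9375 ≤ 1, so such a prefix code exists.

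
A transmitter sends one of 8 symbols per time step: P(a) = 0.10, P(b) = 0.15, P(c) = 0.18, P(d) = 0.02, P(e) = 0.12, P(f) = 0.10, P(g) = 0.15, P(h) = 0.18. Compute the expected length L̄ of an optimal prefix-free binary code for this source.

Repeatedly combine the two least-probable nodes; the expected code length is the sum of the merged weights.
merge 1/50 + 1/10 → 3/25
merge 1/10 + 3/25 → 11/50
merge 3/25 + 3/20 → 27/100
merge 3/20 + 9/50 → 33/100
merge 9/50 + 11/50 → 2/5
merge 27/100 + 33/100 → 3/5
merge 2/5 + 3/5 → 1
L = 3/25 + 11/50 + 27/100 + 33/100 + 2/5 + 3/5 + 1 = 147/50 = 2.94 bits/symbol.

2.94 bits/symbol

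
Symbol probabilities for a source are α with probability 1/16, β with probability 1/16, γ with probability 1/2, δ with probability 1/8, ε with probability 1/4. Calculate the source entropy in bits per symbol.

Each probability is a power of 1/2, so log₂(1/p) is an integer.
H = Σ p·log₂(1/p) = 1/16·4 + 1/16·4 + 1/2·1 + 1/8·3 + 1/4·2 = 1.875 bits.

1.875 bits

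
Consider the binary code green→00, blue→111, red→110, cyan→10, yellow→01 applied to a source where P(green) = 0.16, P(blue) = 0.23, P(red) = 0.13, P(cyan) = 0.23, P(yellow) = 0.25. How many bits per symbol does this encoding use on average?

L̄ = Σ pᵢ·ℓᵢ = 0.16·2 + 0.23·3 + 0.13·3 + 0.23·2 + 0.25·2 = 2.36 bits/symbol.

2.36 bits/symbol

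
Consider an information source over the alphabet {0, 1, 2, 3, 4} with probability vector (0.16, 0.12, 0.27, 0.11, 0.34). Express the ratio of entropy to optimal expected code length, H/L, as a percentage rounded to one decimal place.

Entropy H = −Σ p log₂ p ≈ 2.1796 bits.
Huffman merges: 11/100+3/25→23/100; 4/25+23/100→39/100; 27/100+17/50→61/100; 39/100+61/100→1. L = 223/100 ≈ 2.2300.
Efficiency = H/L = 2.1796/2.2300 = 97.7%.

97.7%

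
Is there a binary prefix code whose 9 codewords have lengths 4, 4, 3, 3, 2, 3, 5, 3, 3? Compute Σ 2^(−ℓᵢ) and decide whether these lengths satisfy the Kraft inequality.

1.03125; no

With common denominator 2^5 = 32: Σ 2^(−ℓᵢ) = 2/32 + 2/32 + 4/32 + 4/32 + 8/32 + 4/32 + 1/32 + 4/32 + 4/32 = 33/32 = 1.03125.
Kraft's inequality requires Σ ≤ 1; here Σ = 1.03125 > 1, so no such prefix code exists.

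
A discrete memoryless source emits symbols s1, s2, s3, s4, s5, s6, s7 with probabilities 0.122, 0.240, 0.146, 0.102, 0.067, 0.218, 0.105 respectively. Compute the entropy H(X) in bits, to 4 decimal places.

H = −Σ pᵢ log₂ pᵢ.
−0.122·log₂(0.122) = 0.3703
−0.240·log₂(0.240) = 0.4941
−0.146·log₂(0.146) = 0.4053
−0.102·log₂(0.102) = 0.3359
−0.067·log₂(0.067) = 0.2613
−0.218·log₂(0.218) = 0.4791
−0.105·log₂(0.105) = 0.3414
Sum ≈ 2.6874 → 2.6874 bits.

2.6874 bits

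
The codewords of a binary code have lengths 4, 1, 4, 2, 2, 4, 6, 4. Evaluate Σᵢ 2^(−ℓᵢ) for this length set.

With common denominator 2^6 = 64: Σ 2^(−ℓᵢ) = 4/64 + 32/64 + 4/64 + 16/64 + 16/64 + 4/64 + 1/64 + 4/64 = 81/64 = 1.265625.

1.265625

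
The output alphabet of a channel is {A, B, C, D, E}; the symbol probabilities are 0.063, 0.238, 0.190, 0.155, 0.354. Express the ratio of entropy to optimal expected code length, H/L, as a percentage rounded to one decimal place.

Entropy H = −Σ p log₂ p ≈ 2.1466 bits.
Huffman merges: 63/1000+31/200→109/500; 19/100+109/500→51/125; 119/500+177/500→74/125; 51/125+74/125→1. L = 1109/500 ≈ 2.2180.
Efficiency = H/L = 2.1466/2.2180 = 96.8%.

96.8%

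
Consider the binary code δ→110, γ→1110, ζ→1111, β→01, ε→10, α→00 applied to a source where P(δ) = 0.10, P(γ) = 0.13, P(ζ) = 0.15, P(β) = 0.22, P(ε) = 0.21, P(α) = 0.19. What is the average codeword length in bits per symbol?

L̄ = Σ pᵢ·ℓᵢ = 0.10·3 + 0.13·4 + 0.15·4 + 0.22·2 + 0.21·2 + 0.19·2 = 2.66 bits/symbol.

2.66 bits/symbol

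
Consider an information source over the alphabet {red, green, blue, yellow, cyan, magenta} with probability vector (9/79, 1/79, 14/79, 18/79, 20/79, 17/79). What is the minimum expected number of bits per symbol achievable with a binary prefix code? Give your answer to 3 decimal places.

Repeatedly combine the two least-probable nodes; the expected code length is the sum of the merged weights.
merge 1/79 + 9/79 → 10/79
merge 10/79 + 14/79 → 24/79
merge 17/79 + 18/79 → 35/79
merge 20/79 + 24/79 → 44/79
merge 35/79 + 44/79 → 1
L = 10/79 + 24/79 + 35/79 + 44/79 + 1 = 192/79 ≈ 2.430 bits/symbol.

2.430 bits/symbol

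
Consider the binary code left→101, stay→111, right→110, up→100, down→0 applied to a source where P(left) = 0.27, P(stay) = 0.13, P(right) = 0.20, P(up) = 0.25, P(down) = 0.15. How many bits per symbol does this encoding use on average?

2.7 bits/symbol

L̄ = Σ pᵢ·ℓᵢ = 0.27·3 + 0.13·3 + 0.20·3 + 0.25·3 + 0.15·1 = 2.7 bits/symbol.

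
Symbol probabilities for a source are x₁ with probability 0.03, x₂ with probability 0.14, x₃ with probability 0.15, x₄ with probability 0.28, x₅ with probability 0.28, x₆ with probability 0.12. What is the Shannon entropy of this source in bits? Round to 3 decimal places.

2.355 bits

H = −Σ pᵢ log₂ pᵢ.
−0.03·log₂(0.03) = 0.1518
−0.14·log₂(0.14) = 0.3971
−0.15·log₂(0.15) = 0.4105
−0.28·log₂(0.28) = 0.5142
−0.28·log₂(0.28) = 0.5142
−0.12·log₂(0.12) = 0.3671
Sum ≈ 2.3549 → 2.355 bits.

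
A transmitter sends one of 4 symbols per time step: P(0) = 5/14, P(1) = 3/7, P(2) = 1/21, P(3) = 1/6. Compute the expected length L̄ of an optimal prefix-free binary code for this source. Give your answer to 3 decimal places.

Repeatedly combine the two least-probable nodes; the expected code length is the sum of the merged weights.
merge 1/21 + 1/6 → 3/14
merge 3/14 + 5/14 → 4/7
merge 3/7 + 4/7 → 1
L = 3/14 + 4/7 + 1 = 25/14 ≈ 1.786 bits/symbol.

1.786 bits/symbol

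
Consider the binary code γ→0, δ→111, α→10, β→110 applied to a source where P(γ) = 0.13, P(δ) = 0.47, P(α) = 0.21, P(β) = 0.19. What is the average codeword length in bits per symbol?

2.53 bits/symbol

L̄ = Σ pᵢ·ℓᵢ = 0.13·1 + 0.47·3 + 0.21·2 + 0.19·3 = 2.53 bits/symbol.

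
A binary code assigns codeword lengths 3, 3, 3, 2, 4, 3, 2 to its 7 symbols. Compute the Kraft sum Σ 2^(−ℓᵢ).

With common denominator 2^4 = 16: Σ 2^(−ℓᵢ) = 2/16 + 2/16 + 2/16 + 4/16 + 1/16 + 2/16 + 4/16 = 17/16 = 1.0625.

1.0625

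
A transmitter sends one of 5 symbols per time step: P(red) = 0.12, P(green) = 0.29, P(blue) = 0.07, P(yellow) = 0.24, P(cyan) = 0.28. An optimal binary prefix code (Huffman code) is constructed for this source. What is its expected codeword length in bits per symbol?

Repeatedly combine the two least-probable nodes; the expected code length is the sum of the merged weights.
merge 7/100 + 3/25 → 19/100
merge 19/100 + 6/25 → 43/100
merge 7/25 + 29/100 → 57/100
merge 43/100 + 57/100 → 1
L = 19/100 + 43/100 + 57/100 + 1 = 219/100 = 2.19 bits/symbol.

2.19 bits/symbol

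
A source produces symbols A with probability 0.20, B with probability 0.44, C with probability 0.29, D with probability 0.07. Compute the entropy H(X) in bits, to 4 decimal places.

1.7720 bits

H = −Σ pᵢ log₂ pᵢ.
−0.20·log₂(0.20) = 0.4644
−0.44·log₂(0.44) = 0.5211
−0.29·log₂(0.29) = 0.5179
−0.07·log₂(0.07) = 0.2686
Sum ≈ 1.7720 → 1.7720 bits.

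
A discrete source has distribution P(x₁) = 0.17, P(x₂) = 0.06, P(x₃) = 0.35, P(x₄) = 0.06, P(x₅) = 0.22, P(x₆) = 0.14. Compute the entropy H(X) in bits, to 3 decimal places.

2.329 bits

H = −Σ pᵢ log₂ pᵢ.
−0.17·log₂(0.17) = 0.4346
−0.06·log₂(0.06) = 0.2435
−0.35·log₂(0.35) = 0.5301
−0.06·log₂(0.06) = 0.2435
−0.22·log₂(0.22) = 0.4806
−0.14·log₂(0.14) = 0.3971
Sum ≈ 2.3294 → 2.329 bits.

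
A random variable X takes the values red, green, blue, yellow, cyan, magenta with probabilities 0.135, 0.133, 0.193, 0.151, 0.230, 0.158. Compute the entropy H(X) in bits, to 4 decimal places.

H = −Σ pᵢ log₂ pᵢ.
−0.135·log₂(0.135) = 0.3900
−0.133·log₂(0.133) = 0.3871
−0.193·log₂(0.193) = 0.4581
−0.151·log₂(0.151) = 0.4118
−0.230·log₂(0.230) = 0.4877
−0.158·log₂(0.158) = 0.4206
Sum ≈ 2.5553 → 2.5553 bits.

2.5553 bits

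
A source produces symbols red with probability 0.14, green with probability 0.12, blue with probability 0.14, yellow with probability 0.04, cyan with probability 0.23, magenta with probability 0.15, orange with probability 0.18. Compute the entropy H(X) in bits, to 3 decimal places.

2.691 bits

H = −Σ pᵢ log₂ pᵢ.
−0.14·log₂(0.14) = 0.3971
−0.12·log₂(0.12) = 0.3671
−0.14·log₂(0.14) = 0.3971
−0.04·log₂(0.04) = 0.1858
−0.23·log₂(0.23) = 0.4877
−0.15·log₂(0.15) = 0.4105
−0.18·log₂(0.18) = 0.4453
Sum ≈ 2.6906 → 2.691 bits.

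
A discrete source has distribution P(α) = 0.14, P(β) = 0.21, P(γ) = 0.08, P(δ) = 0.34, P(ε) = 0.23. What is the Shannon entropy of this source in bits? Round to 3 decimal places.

2.178 bits

H = −Σ pᵢ log₂ pᵢ.
−0.14·log₂(0.14) = 0.3971
−0.21·log₂(0.21) = 0.4728
−0.08·log₂(0.08) = 0.2915
−0.34·log₂(0.34) = 0.5292
−0.23·log₂(0.23) = 0.4877
Sum ≈ 2.1783 → 2.178 bits.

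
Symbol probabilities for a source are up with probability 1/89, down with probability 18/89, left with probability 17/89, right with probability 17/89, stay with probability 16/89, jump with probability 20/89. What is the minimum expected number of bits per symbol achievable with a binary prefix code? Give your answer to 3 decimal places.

2.573 bits/symbol

Repeatedly combine the two least-probable nodes; the expected code length is the sum of the merged weights.
merge 1/89 + 16/89 → 17/89
merge 17/89 + 17/89 → 34/89
merge 17/89 + 18/89 → 35/89
merge 20/89 + 34/89 → 54/89
merge 35/89 + 54/89 → 1
L = 17/89 + 34/89 + 35/89 + 54/89 + 1 = 229/89 ≈ 2.573 bits/symbol.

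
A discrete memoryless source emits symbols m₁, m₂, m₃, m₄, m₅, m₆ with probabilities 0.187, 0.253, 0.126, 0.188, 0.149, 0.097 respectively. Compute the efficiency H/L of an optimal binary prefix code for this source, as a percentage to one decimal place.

98.5%

Entropy H = −Σ p log₂ p ≈ 2.5196 bits.
Huffman merges: 97/1000+63/500→223/1000; 149/1000+187/1000→42/125; 47/250+223/1000→411/1000; 253/1000+42/125→589/1000; 411/1000+589/1000→1. L = 2559/1000 ≈ 2.5590.
Efficiency = H/L = 2.5196/2.5590 = 98.5%.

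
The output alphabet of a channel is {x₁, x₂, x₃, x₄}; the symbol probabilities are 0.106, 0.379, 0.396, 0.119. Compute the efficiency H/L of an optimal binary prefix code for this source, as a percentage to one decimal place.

96.7%

Entropy H = −Σ p log₂ p ≈ 1.7684 bits.
Huffman merges: 53/500+119/1000→9/40; 9/40+379/1000→151/250; 99/250+151/250→1. L = 1829/1000 ≈ 1.8290.
Efficiency = H/L = 1.7684/1.8290 = 96.7%.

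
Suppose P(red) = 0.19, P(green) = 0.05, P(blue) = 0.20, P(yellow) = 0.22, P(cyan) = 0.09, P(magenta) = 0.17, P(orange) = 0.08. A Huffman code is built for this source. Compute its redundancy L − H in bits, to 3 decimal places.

Entropy H = −Σ p log₂ p ≈ 2.6550 bits.
Huffman merges: 1/20+2/25→13/100; 9/100+13/100→11/50; 17/100+19/100→9/25; 1/5+11/50→21/50; 11/50+9/25→29/50; 21/50+29/50→1. L = 271/100 ≈ 2.7100.
L − H = 2.7100 − 2.6550 = 0.055 bits.

0.055 bits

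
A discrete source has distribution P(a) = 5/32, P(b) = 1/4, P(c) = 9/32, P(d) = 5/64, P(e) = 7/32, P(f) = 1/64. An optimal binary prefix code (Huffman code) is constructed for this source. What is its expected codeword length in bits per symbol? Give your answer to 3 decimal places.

Repeatedly combine the two least-probable nodes; the expected code length is the sum of the merged weights.
merge 1/64 + 5/64 → 3/32
merge 3/32 + 5/32 → 1/4
merge 7/32 + 1/4 → 15/32
merge 1/4 + 9/32 → 17/32
merge 15/32 + 17/32 → 1
L = 3/32 + 1/4 + 15/32 + 17/32 + 1 = 75/32 ≈ 2.344 bits/symbol.

2.344 bits/symbol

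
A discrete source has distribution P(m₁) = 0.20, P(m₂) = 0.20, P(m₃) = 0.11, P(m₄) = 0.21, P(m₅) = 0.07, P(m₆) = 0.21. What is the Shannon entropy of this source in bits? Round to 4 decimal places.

H = −Σ pᵢ log₂ pᵢ.
−0.20·log₂(0.20) = 0.4644
−0.20·log₂(0.20) = 0.4644
−0.11·log₂(0.11) = 0.3503
−0.21·log₂(0.21) = 0.4728
−0.07·log₂(0.07) = 0.2686
−0.21·log₂(0.21) = 0.4728
Sum ≈ 2.4933 → 2.4933 bits.

2.4933 bits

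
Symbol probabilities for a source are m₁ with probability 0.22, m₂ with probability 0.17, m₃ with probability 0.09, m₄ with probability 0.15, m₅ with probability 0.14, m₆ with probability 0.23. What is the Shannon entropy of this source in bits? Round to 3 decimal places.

2.523 bits

H = −Σ pᵢ log₂ pᵢ.
−0.22·log₂(0.22) = 0.4806
−0.17·log₂(0.17) = 0.4346
−0.09·log₂(0.09) = 0.3127
−0.15·log₂(0.15) = 0.4105
−0.14·log₂(0.14) = 0.3971
−0.23·log₂(0.23) = 0.4877
Sum ≈ 2.5231 → 2.523 bits.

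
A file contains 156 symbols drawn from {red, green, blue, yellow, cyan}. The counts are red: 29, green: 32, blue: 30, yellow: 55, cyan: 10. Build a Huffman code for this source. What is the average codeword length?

2.25 bits/symbol

Probabilities are the counts divided by 156.
Repeatedly combine the two least-probable nodes; the expected code length is the sum of the merged weights.
merge 5/78 + 29/156 → 1/4
merge 5/26 + 8/39 → 31/78
merge 1/4 + 55/156 → 47/78
merge 31/78 + 47/78 → 1
L = 1/4 + 31/78 + 47/78 + 1 = 9/4 = 2.25 bits/symbol.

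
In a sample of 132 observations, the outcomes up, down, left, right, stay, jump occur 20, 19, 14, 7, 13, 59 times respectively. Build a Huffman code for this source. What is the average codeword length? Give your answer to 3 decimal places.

2.258 bits/symbol

Probabilities are the counts divided by 132.
Repeatedly combine the two least-probable nodes; the expected code length is the sum of the merged weights.
merge 7/132 + 13/132 → 5/33
merge 7/66 + 19/132 → 1/4
merge 5/33 + 5/33 → 10/33
merge 1/4 + 10/33 → 73/132
merge 59/132 + 73/132 → 1
L = 5/33 + 1/4 + 10/33 + 73/132 + 1 = 149/66 ≈ 2.258 bits/symbol.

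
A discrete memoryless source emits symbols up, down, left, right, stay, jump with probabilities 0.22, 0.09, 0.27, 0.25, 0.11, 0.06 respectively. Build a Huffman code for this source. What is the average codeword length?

2.41 bits/symbol

Repeatedly combine the two least-probable nodes; the expected code length is the sum of the merged weights.
merge 3/50 + 9/100 → 3/20
merge 11/100 + 3/20 → 13/50
merge 11/50 + 1/4 → 47/100
merge 13/50 + 27/100 → 53/100
merge 47/100 + 53/100 → 1
L = 3/20 + 13/50 + 47/100 + 53/100 + 1 = 241/100 = 2.41 bits/symbol.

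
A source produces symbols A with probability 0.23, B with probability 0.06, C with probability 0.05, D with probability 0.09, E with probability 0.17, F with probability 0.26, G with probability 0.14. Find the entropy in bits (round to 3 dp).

H = −Σ pᵢ log₂ pᵢ.
−0.23·log₂(0.23) = 0.4877
−0.06·log₂(0.06) = 0.2435
−0.05·log₂(0.05) = 0.2161
−0.09·log₂(0.09) = 0.3127
−0.17·log₂(0.17) = 0.4346
−0.26·log₂(0.26) = 0.5053
−0.14·log₂(0.14) = 0.3971
Sum ≈ 2.5969 → 2.597 bits.

2.597 bits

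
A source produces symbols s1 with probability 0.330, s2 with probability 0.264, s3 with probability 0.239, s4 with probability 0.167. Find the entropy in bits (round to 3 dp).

1.960 bits

H = −Σ pᵢ log₂ pᵢ.
−0.330·log₂(0.330) = 0.5278
−0.264·log₂(0.264) = 0.5072
−0.239·log₂(0.239) = 0.4935
−0.167·log₂(0.167) = 0.4312
Sum ≈ 1.9598 → 1.960 bits.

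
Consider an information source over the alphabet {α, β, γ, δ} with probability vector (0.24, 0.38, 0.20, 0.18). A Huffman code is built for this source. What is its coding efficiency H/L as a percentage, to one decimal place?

Entropy H = −Σ p log₂ p ≈ 1.9343 bits.
Huffman merges: 9/50+1/5→19/50; 6/25+19/50→31/50; 19/50+31/50→1. L = 2 ≈ 2.0000.
Efficiency = H/L = 1.9343/2.0000 = 96.7%.

96.7%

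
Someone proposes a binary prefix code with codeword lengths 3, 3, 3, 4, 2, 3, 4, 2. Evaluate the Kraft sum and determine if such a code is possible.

With common denominator 2^4 = 16: Σ 2^(−ℓᵢ) = 2/16 + 2/16 + 2/16 + 1/16 + 4/16 + 2/16 + 1/16 + 4/16 = 18/16 = 1.125.
Kraft's inequality requires Σ ≤ 1; here Σ = 1.125 > 1, so no such prefix code exists.

1.125; no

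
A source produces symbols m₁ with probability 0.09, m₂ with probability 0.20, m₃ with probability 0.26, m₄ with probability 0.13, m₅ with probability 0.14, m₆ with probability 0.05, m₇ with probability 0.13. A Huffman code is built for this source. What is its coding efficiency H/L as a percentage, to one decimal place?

Entropy H = −Σ p log₂ p ≈ 2.6608 bits.
Huffman merges: 1/20+9/100→7/50; 13/100+13/100→13/50; 7/50+7/50→7/25; 1/5+13/50→23/50; 13/50+7/25→27/50; 23/50+27/50→1. L = 67/25 ≈ 2.6800.
Efficiency = H/L = 2.6608/2.6800 = 99.3%.

99.3%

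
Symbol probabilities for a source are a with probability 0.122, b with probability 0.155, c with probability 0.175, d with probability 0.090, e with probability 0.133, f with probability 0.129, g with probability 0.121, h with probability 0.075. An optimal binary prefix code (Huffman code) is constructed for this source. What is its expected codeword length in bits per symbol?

2.99 bits/symbol

Repeatedly combine the two least-probable nodes; the expected code length is the sum of the merged weights.
merge 3/40 + 9/100 → 33/200
merge 121/1000 + 61/500 → 243/1000
merge 129/1000 + 133/1000 → 131/500
merge 31/200 + 33/200 → 8/25
merge 7/40 + 243/1000 → 209/500
merge 131/500 + 8/25 → 291/500
merge 209/500 + 291/500 → 1
L = 33/200 + 243/1000 + 131/500 + 8/25 + 209/500 + 291/500 + 1 = 299/100 = 2.99 bits/symbol.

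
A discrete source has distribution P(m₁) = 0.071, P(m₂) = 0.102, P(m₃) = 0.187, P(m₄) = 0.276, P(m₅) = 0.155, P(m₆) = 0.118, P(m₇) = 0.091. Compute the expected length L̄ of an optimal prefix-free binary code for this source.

Repeatedly combine the two least-probable nodes; the expected code length is the sum of the merged weights.
merge 71/1000 + 91/1000 → 81/500
merge 51/500 + 59/500 → 11/50
merge 31/200 + 81/500 → 317/1000
merge 187/1000 + 11/50 → 407/1000
merge 69/250 + 317/1000 → 593/1000
merge 407/1000 + 593/1000 → 1
L = 81/500 + 11/50 + 317/1000 + 407/1000 + 593/1000 + 1 = 2699/1000 = 2.699 bits/symbol.

2.699 bits/symbol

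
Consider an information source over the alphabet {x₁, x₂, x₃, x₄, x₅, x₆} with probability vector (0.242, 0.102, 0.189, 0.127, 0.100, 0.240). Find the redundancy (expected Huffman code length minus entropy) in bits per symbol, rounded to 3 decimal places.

0.028 bits

Entropy H = −Σ p log₂ p ≈ 2.4900 bits.
Huffman merges: 1/10+51/500→101/500; 127/1000+189/1000→79/250; 101/500+6/25→221/500; 121/500+79/250→279/500; 221/500+279/500→1. L = 1259/500 ≈ 2.5180.
L − H = 2.5180 − 2.4900 = 0.028 bits.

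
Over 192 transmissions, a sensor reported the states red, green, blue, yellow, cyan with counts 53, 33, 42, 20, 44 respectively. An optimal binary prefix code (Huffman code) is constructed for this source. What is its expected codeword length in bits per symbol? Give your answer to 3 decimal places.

Probabilities are the counts divided by 192.
Repeatedly combine the two least-probable nodes; the expected code length is the sum of the merged weights.
merge 5/48 + 11/64 → 53/192
merge 7/32 + 11/48 → 43/96
merge 53/192 + 53/192 → 53/96
merge 43/96 + 53/96 → 1
L = 53/192 + 43/96 + 53/96 + 1 = 437/192 ≈ 2.276 bits/symbol.

2.276 bits/symbol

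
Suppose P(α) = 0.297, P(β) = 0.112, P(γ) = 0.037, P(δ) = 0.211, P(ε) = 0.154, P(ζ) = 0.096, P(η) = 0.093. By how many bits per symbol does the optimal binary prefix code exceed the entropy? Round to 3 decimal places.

Entropy H = −Σ p log₂ p ≈ 2.5824 bits.
Huffman merges: 37/1000+93/1000→13/100; 12/125+14/125→26/125; 13/100+77/500→71/250; 26/125+211/1000→419/1000; 71/250+297/1000→581/1000; 419/1000+581/1000→1. L = 1311/500 ≈ 2.6220.
L − H = 2.6220 − 2.5824 = 0.040 bits.

0.040 bits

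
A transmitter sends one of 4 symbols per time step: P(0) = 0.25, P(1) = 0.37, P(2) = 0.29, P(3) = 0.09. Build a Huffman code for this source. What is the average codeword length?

Repeatedly combine the two least-probable nodes; the expected code length is the sum of the merged weights.
merge 9/100 + 1/4 → 17/50
merge 29/100 + 17/50 → 63/100
merge 37/100 + 63/100 → 1
L = 17/50 + 63/100 + 1 = 197/100 = 1.97 bits/symbol.

1.97 bits/symbol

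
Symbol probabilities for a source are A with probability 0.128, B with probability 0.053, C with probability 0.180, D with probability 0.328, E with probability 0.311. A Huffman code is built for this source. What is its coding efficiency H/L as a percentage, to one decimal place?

Entropy H = −Σ p log₂ p ≈ 2.1011 bits.
Huffman merges: 53/1000+16/125→181/1000; 9/50+181/1000→361/1000; 311/1000+41/125→639/1000; 361/1000+639/1000→1. L = 2181/1000 ≈ 2.1810.
Efficiency = H/L = 2.1011/2.1810 = 96.3%.

96.3%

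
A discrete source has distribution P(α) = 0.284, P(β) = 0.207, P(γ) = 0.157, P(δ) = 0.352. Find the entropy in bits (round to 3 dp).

1.936 bits

H = −Σ pᵢ log₂ pᵢ.
−0.284·log₂(0.284) = 0.5158
−0.207·log₂(0.207) = 0.4704
−0.157·log₂(0.157) = 0.4194
−0.352·log₂(0.352) = 0.5302
Sum ≈ 1.9357 → 1.936 bits.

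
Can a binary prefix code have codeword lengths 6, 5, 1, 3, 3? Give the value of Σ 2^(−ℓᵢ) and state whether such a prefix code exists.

With common denominator 2^6 = 64: Σ 2^(−ℓᵢ) = 1/64 + 2/64 + 32/64 + 8/64 + 8/64 = 51/64 = 0.796875.
Kraft's inequality requires Σ ≤ 1; here Σ = 0.796875 ≤ 1, so such a prefix code exists.

0.796875; yes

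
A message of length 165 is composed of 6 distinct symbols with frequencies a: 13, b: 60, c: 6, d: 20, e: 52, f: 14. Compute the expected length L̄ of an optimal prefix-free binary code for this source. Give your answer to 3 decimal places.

Probabilities are the counts divided by 165.
Repeatedly combine the two least-probable nodes; the expected code length is the sum of the merged weights.
merge 2/55 + 13/165 → 19/165
merge 14/165 + 19/165 → 1/5
merge 4/33 + 1/5 → 53/165
merge 52/165 + 53/165 → 7/11
merge 4/11 + 7/11 → 1
L = 19/165 + 1/5 + 53/165 + 7/11 + 1 = 25/11 ≈ 2.273 bits/symbol.

2.273 bits/symbol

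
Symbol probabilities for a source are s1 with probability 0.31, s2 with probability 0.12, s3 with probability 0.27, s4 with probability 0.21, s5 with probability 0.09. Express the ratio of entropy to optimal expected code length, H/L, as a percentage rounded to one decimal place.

Entropy H = −Σ p log₂ p ≈ 2.1864 bits.
Huffman merges: 9/100+3/25→21/100; 21/100+21/100→21/50; 27/100+31/100→29/50; 21/50+29/50→1. L = 221/100 ≈ 2.2100.
Efficiency = H/L = 2.1864/2.2100 = 98.9%.

98.9%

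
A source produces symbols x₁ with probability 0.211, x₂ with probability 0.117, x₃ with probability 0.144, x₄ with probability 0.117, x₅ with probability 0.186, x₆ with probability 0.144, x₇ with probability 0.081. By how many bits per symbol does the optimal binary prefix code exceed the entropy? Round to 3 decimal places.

Entropy H = −Σ p log₂ p ≈ 2.7482 bits.
Huffman merges: 81/1000+117/1000→99/500; 117/1000+18/125→261/1000; 18/125+93/500→33/100; 99/500+211/1000→409/1000; 261/1000+33/100→591/1000; 409/1000+591/1000→1. L = 2789/1000 ≈ 2.7890.
L − H = 2.7890 − 2.7482 = 0.041 bits.

0.041 bits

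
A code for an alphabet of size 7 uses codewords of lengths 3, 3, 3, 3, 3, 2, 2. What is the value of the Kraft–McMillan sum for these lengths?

With common denominator 2^3 = 8: Σ 2^(−ℓᵢ) = 1/8 + 1/8 + 1/8 + 1/8 + 1/8 + 2/8 + 2/8 = 9/8 = 1.125.

1.125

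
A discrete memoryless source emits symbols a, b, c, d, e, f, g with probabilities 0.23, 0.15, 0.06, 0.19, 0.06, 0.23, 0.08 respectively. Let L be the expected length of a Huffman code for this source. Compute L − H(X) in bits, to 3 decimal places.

Entropy H = −Σ p log₂ p ≈ 2.6197 bits.
Huffman merges: 3/50+3/50→3/25; 2/25+3/25→1/5; 3/20+19/100→17/50; 1/5+23/100→43/100; 23/100+17/50→57/100; 43/100+57/100→1. L = 133/50 ≈ 2.6600.
L − H = 2.6600 − 2.6197 = 0.040 bits.

0.040 bits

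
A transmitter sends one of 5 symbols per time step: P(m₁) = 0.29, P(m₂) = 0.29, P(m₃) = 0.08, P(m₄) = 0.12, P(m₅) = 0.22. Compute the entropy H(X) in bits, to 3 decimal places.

2.175 bits

H = −Σ pᵢ log₂ pᵢ.
−0.29·log₂(0.29) = 0.5179
−0.29·log₂(0.29) = 0.5179
−0.08·log₂(0.08) = 0.2915
−0.12·log₂(0.12) = 0.3671
−0.22·log₂(0.22) = 0.4806
Sum ≈ 2.1750 → 2.175 bits.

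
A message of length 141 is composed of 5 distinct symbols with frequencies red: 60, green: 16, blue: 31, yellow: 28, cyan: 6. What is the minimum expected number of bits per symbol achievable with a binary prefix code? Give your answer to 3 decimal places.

Probabilities are the counts divided by 141.
Repeatedly combine the two least-probable nodes; the expected code length is the sum of the merged weights.
merge 2/47 + 16/141 → 22/141
merge 22/141 + 28/141 → 50/141
merge 31/141 + 50/141 → 27/47
merge 20/47 + 27/47 → 1
L = 22/141 + 50/141 + 27/47 + 1 = 98/47 ≈ 2.085 bits/symbol.

2.085 bits/symbol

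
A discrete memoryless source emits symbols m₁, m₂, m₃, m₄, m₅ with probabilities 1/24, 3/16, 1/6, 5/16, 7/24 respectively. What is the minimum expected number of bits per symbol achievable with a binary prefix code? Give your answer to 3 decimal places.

2.208 bits/symbol

Repeatedly combine the two least-probable nodes; the expected code length is the sum of the merged weights.
merge 1/24 + 1/6 → 5/24
merge 3/16 + 5/24 → 19/48
merge 7/24 + 5/16 → 29/48
merge 19/48 + 29/48 → 1
L = 5/24 + 19/48 + 29/48 + 1 = 53/24 ≈ 2.208 bits/symbol.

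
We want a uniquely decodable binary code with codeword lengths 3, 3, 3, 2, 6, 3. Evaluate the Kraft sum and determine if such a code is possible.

With common denominator 2^6 = 64: Σ 2^(−ℓᵢ) = 8/64 + 8/64 + 8/64 + 16/64 + 1/64 + 8/64 = 49/64 = 0.765625.
Kraft's inequality requires Σ ≤ 1; here Σ = 0.765625 ≤ 1, so such a prefix code exists.

0.765625; yes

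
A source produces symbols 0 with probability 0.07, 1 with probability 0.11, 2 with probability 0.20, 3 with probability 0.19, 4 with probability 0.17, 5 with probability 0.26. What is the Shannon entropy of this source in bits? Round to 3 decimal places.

H = −Σ pᵢ log₂ pᵢ.
−0.07·log₂(0.07) = 0.2686
−0.11·log₂(0.11) = 0.3503
−0.20·log₂(0.20) = 0.4644
−0.19·log₂(0.19) = 0.4552
−0.17·log₂(0.17) = 0.4346
−0.26·log₂(0.26) = 0.5053
Sum ≈ 2.4783 → 2.478 bits.

2.478 bits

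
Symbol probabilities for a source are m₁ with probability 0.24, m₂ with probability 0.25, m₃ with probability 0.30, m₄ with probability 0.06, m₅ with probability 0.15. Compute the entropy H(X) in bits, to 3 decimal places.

H = −Σ pᵢ log₂ pᵢ.
−0.24·log₂(0.24) = 0.4941
−0.25·log₂(0.25) = 0.5000
−0.30·log₂(0.30) = 0.5211
−0.06·log₂(0.06) = 0.2435
−0.15·log₂(0.15) = 0.4105
Sum ≈ 2.1693 → 2.169 bits.

2.169 bits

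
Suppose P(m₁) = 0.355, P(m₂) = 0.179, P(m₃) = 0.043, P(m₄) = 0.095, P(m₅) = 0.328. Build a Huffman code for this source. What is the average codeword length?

Repeatedly combine the two least-probable nodes; the expected code length is the sum of the merged weights.
merge 43/1000 + 19/200 → 69/500
merge 69/500 + 179/1000 → 317/1000
merge 317/1000 + 41/125 → 129/200
merge 71/200 + 129/200 → 1
L = 69/500 + 317/1000 + 129/200 + 1 = 21/10 = 2.1 bits/symbol.

2.1 bits/symbol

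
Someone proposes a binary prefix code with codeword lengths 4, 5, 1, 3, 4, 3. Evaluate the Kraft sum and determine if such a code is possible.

With common denominator 2^5 = 32: Σ 2^(−ℓᵢ) = 2/32 + 1/32 + 16/32 + 4/32 + 2/32 + 4/32 = 29/32 = 0.90625.
Kraft's inequality requires Σ ≤ 1; here Σ = 0.90625 ≤ 1, so such a prefix code exists.

0.90625; yes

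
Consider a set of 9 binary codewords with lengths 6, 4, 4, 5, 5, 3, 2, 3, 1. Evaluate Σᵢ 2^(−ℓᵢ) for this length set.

With common denominator 2^6 = 64: Σ 2^(−ℓᵢ) = 1/64 + 4/64 + 4/64 + 2/64 + 2/64 + 8/64 + 16/64 + 8/64 + 32/64 = 77/64 = 1.203125.

1.203125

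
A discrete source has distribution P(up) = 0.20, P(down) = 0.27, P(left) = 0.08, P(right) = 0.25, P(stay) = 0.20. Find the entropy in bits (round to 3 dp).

2.230 bits

H = −Σ pᵢ log₂ pᵢ.
−0.20·log₂(0.20) = 0.4644
−0.27·log₂(0.27) = 0.5100
−0.08·log₂(0.08) = 0.2915
−0.25·log₂(0.25) = 0.5000
−0.20·log₂(0.20) = 0.4644
Sum ≈ 2.2303 → 2.230 bits.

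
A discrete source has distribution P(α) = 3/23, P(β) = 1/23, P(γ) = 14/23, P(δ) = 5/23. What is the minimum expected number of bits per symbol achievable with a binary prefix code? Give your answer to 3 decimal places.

Repeatedly combine the two least-probable nodes; the expected code length is the sum of the merged weights.
merge 1/23 + 3/23 → 4/23
merge 4/23 + 5/23 → 9/23
merge 9/23 + 14/23 → 1
L = 4/23 + 9/23 + 1 = 36/23 ≈ 1.565 bits/symbol.

1.565 bits/symbol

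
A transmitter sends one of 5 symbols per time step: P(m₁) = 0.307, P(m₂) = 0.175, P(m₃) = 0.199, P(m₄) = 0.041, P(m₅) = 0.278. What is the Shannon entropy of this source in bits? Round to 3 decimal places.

H = −Σ pᵢ log₂ pᵢ.
−0.307·log₂(0.307) = 0.5230
−0.175·log₂(0.175) = 0.4401
−0.199·log₂(0.199) = 0.4635
−0.041·log₂(0.041) = 0.1889
−0.278·log₂(0.278) = 0.5134
Sum ≈ 2.1289 → 2.129 bits.

2.129 bits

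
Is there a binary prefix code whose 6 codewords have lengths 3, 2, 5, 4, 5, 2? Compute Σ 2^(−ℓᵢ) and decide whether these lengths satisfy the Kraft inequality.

0.75; yes

With common denominator 2^5 = 32: Σ 2^(−ℓᵢ) = 4/32 + 8/32 + 1/32 + 2/32 + 1/32 + 8/32 = 24/32 = 0.75.
Kraft's inequality requires Σ ≤ 1; here Σ = 0.75 ≤ 1, so such a prefix code exists.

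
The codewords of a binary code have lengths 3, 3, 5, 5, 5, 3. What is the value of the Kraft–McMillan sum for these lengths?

With common denominator 2^5 = 32: Σ 2^(−ℓᵢ) = 4/32 + 4/32 + 1/32 + 1/32 + 1/32 + 4/32 = 15/32 = 0.46875.

0.46875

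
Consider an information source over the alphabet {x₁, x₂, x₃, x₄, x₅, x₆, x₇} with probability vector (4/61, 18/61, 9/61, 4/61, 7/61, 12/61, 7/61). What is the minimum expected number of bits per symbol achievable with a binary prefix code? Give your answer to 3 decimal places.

2.639 bits/symbol

Repeatedly combine the two least-probable nodes; the expected code length is the sum of the merged weights.
merge 4/61 + 4/61 → 8/61
merge 7/61 + 7/61 → 14/61
merge 8/61 + 9/61 → 17/61
merge 12/61 + 14/61 → 26/61
merge 17/61 + 18/61 → 35/61
merge 26/61 + 35/61 → 1
L = 8/61 + 14/61 + 17/61 + 26/61 + 35/61 + 1 = 161/61 ≈ 2.639 bits/symbol.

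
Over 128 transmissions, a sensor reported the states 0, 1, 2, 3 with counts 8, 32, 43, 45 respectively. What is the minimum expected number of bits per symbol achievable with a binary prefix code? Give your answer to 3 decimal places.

Probabilities are the counts divided by 128.
Repeatedly combine the two least-probable nodes; the expected code length is the sum of the merged weights.
merge 1/16 + 1/4 → 5/16
merge 5/16 + 43/128 → 83/128
merge 45/128 + 83/128 → 1
L = 5/16 + 83/128 + 1 = 251/128 ≈ 1.961 bits/symbol.

1.961 bits/symbol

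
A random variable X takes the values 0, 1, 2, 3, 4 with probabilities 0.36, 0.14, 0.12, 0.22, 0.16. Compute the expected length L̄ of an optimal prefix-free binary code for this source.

2.26 bits/symbol

Repeatedly combine the two least-probable nodes; the expected code length is the sum of the merged weights.
merge 3/25 + 7/50 → 13/50
merge 4/25 + 11/50 → 19/50
merge 13/50 + 9/25 → 31/50
merge 19/50 + 31/50 → 1
L = 13/50 + 19/50 + 31/50 + 1 = 113/50 = 2.26 bits/symbol.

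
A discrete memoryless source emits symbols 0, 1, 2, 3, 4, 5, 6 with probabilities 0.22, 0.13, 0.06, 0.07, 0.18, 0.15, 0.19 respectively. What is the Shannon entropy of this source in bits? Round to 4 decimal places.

2.6864 bits

H = −Σ pᵢ log₂ pᵢ.
−0.22·log₂(0.22) = 0.4806
−0.13·log₂(0.13) = 0.3826
−0.06·log₂(0.06) = 0.2435
−0.07·log₂(0.07) = 0.2686
−0.18·log₂(0.18) = 0.4453
−0.15·log₂(0.15) = 0.4105
−0.19·log₂(0.19) = 0.4552
Sum ≈ 2.6864 → 2.6864 bits.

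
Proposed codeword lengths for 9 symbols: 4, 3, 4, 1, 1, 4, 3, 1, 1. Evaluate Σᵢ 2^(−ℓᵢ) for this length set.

With common denominator 2^4 = 16: Σ 2^(−ℓᵢ) = 1/16 + 2/16 + 1/16 + 8/16 + 8/16 + 1/16 + 2/16 + 8/16 + 8/16 = 39/16 = 2.4375.

2.4375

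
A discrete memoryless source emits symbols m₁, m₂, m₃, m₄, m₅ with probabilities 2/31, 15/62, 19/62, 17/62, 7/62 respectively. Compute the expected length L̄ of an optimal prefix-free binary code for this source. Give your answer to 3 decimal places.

2.177 bits/symbol

Repeatedly combine the two least-probable nodes; the expected code length is the sum of the merged weights.
merge 2/31 + 7/62 → 11/62
merge 11/62 + 15/62 → 13/31
merge 17/62 + 19/62 → 18/31
merge 13/31 + 18/31 → 1
L = 11/62 + 13/31 + 18/31 + 1 = 135/62 ≈ 2.177 bits/symbol.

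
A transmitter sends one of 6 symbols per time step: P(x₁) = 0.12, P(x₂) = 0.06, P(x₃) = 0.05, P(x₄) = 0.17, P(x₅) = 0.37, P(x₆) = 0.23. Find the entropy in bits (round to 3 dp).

2.280 bits

H = −Σ pᵢ log₂ pᵢ.
−0.12·log₂(0.12) = 0.3671
−0.06·log₂(0.06) = 0.2435
−0.05·log₂(0.05) = 0.2161
−0.17·log₂(0.17) = 0.4346
−0.37·log₂(0.37) = 0.5307
−0.23·log₂(0.23) = 0.4877
Sum ≈ 2.2797 → 2.280 bits.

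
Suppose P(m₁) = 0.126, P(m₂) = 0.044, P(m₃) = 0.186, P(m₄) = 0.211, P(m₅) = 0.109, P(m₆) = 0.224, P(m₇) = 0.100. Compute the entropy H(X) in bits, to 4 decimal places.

2.6640 bits

H = −Σ pᵢ log₂ pᵢ.
−0.126·log₂(0.126) = 0.3766
−0.044·log₂(0.044) = 0.1983
−0.186·log₂(0.186) = 0.4514
−0.211·log₂(0.211) = 0.4736
−0.109·log₂(0.109) = 0.3485
−0.224·log₂(0.224) = 0.4835
−0.100·log₂(0.100) = 0.3322
Sum ≈ 2.6640 → 2.6640 bits.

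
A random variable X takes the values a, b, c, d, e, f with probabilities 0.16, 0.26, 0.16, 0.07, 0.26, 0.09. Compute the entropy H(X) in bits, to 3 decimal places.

H = −Σ pᵢ log₂ pᵢ.
−0.16·log₂(0.16) = 0.4230
−0.26·log₂(0.26) = 0.5053
−0.16·log₂(0.16) = 0.4230
−0.07·log₂(0.07) = 0.2686
−0.26·log₂(0.26) = 0.5053
−0.09·log₂(0.09) = 0.3127
Sum ≈ 2.4378 → 2.438 bits.

2.438 bits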